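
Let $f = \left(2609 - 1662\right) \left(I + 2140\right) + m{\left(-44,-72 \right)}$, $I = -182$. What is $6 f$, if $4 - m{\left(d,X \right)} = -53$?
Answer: $11125698$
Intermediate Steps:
$m{\left(d,X \right)} = 57$ ($m{\left(d,X \right)} = 4 - -53 = 4 + 53 = 57$)
$f = 1854283$ ($f = \left(2609 - 1662\right) \left(-182 + 2140\right) + 57 = 947 \cdot 1958 + 57 = 1854226 + 57 = 1854283$)
$6 f = 6 \cdot 1854283 = 11125698$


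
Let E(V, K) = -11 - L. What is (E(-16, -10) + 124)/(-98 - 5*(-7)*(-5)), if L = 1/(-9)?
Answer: -1018/2457 ≈ -0.41433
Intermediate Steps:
L = -⅑ (L = 1*(-⅑) = -⅑ ≈ -0.11111)
E(V, K) = -98/9 (E(V, K) = -11 - 1*(-⅑) = -11 + ⅑ = -98/9)
(E(-16, -10) + 124)/(-98 - 5*(-7)*(-5)) = (-98/9 + 124)/(-98 - 5*(-7)*(-5)) = 1018/(9*(-98 + 35*(-5))) = 1018/(9*(-98 - 175)) = (1018/9)/(-273) = (1018/9)*(-1/273) = -1018/2457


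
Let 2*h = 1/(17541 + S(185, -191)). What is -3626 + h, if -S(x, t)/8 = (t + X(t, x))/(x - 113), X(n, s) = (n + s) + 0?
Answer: -1146294623/316132 ≈ -3626.0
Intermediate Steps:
X(n, s) = n + s
S(x, t) = -8*(x + 2*t)/(-113 + x) (S(x, t) = -8*(t + (t + x))/(x - 113) = -8*(x + 2*t)/(-113 + x))
h = 9/316132 (h = 1/(2*(17541 + 8*(-1*185 - 2*(-191))/(-113 + 185))) = 1/(2*(17541 + 8*(-185 + 382)/72)) = 1/(2*(17541 + 8*(1/72)*197)) = 1/(2*(17541 + 197/9)) = 1/(2*(158066/9)) = (½)*(9/158066) = 9/316132 ≈ 2.8469e-5)
-3626 + h = -3626 + 9/316132 = -1146294623/316132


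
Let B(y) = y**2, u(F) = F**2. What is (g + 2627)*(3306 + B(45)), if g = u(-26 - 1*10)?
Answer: 20913513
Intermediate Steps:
g = 1296 (g = (-26 - 1*10)**2 = (-26 - 10)**2 = (-36)**2 = 1296)
(g + 2627)*(3306 + B(45)) = (1296 + 2627)*(3306 + 45**2) = 3923*(3306 + 2025) = 3923*5331 = 20913513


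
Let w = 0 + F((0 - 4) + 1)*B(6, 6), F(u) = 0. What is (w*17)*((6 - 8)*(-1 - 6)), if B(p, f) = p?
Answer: 0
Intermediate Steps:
w = 0 (w = 0 + 0*6 = 0 + 0 = 0)
(w*17)*((6 - 8)*(-1 - 6)) = (0*17)*((6 - 8)*(-1 - 6)) = 0*(-2*(-7)) = 0*14 = 0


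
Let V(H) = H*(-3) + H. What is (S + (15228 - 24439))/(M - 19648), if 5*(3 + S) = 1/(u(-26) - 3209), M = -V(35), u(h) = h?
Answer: 49678817/105558050 ≈ 0.47063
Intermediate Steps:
V(H) = -2*H (V(H) = -3*H + H = -2*H)
M = 70 (M = -(-2)*35 = -1*(-70) = 70)
S = -48526/16175 (S = -3 + 1/(5*(-26 - 3209)) = -3 + (⅕)/(-3235) = -3 + (⅕)*(-1/3235) = -3 - 1/16175 = -48526/16175 ≈ -3.0001)
(S + (15228 - 24439))/(M - 19648) = (-48526/16175 + (15228 - 24439))/(70 - 19648) = (-48526/16175 - 9211)/(-19578) = -149036451/16175*(-1/19578) = 49678817/105558050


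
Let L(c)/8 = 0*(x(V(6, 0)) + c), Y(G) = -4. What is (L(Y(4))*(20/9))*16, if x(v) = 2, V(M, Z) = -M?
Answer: 0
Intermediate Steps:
L(c) = 0 (L(c) = 8*(0*(2 + c)) = 8*0 = 0)
(L(Y(4))*(20/9))*16 = (0*(20/9))*16 = 0*16 = 0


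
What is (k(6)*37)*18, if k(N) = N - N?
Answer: 0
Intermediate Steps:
k(N) = 0
(k(6)*37)*18 = (0*37)*18 = 0*18 = 0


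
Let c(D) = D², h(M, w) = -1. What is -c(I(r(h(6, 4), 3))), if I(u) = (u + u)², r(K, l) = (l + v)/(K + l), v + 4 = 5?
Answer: -256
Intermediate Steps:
v = 1 (v = -4 + 5 = 1)
r(K, l) = (1 + l)/(K + l) (r(K, l) = (l + 1)/(K + l) = (1 + l)/(K + l))
I(u) = 4*u² (I(u) = (2*u)² = 4*u²)
-c(I(r(h(6, 4), 3))) = -(4*((1 + 3)/(-1 + 3))²)² = -(4*(4/2)²)² = -(4*((½)*4)²)² = -(4*2²)² = -(4*4)² = -1*16² = -1*256 = -256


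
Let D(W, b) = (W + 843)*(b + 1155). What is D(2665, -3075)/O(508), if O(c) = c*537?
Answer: -561280/22733 ≈ -24.690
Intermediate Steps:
D(W, b) = (843 + W)*(1155 + b)
O(c) = 537*c
D(2665, -3075)/O(508) = (973665 + 843*(-3075) + 1155*2665 + 2665*(-3075))/((537*508)) = (973665 - 2592225 + 3078075 - 8194875)/272796 = -6735360*1/272796 = -561280/22733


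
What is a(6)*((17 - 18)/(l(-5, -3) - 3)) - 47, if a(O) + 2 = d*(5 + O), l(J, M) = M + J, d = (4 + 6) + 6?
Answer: -343/11 ≈ -31.182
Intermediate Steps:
d = 16 (d = 10 + 6 = 16)
l(J, M) = J + M
a(O) = 78 + 16*O (a(O) = -2 + 16*(5 + O) = -2 + (80 + 16*O) = 78 + 16*O)
a(6)*((17 - 18)/(l(-5, -3) - 3)) - 47 = (78 + 16*6)*((17 - 18)/((-5 - 3) - 3)) - 47 = (78 + 96)*(-1/(-8 - 3)) - 47 = 174*(-1/(-11)) - 47 = 174*(-1*(-1/11)) - 47 = 174*(1/11) - 47 = 174/11 - 47 = -343/11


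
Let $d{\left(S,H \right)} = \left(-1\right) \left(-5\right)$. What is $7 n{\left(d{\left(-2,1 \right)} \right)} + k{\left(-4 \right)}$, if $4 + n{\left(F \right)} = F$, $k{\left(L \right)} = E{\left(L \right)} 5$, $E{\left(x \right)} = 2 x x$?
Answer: $167$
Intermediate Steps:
$E{\left(x \right)} = 2 x^{2}$
$k{\left(L \right)} = 10 L^{2}$ ($k{\left(L \right)} = 2 L^{2} \cdot 5 = 10 L^{2}$)
$d{\left(S,H \right)} = 5$
$n{\left(F \right)} = -4 + F$
$7 n{\left(d{\left(-2,1 \right)} \right)} + k{\left(-4 \right)} = 7 \left(-4 + 5\right) + 10 \left(-4\right)^{2} = 7 \cdot 1 + 10 \cdot 16 = 7 + 160 = 167$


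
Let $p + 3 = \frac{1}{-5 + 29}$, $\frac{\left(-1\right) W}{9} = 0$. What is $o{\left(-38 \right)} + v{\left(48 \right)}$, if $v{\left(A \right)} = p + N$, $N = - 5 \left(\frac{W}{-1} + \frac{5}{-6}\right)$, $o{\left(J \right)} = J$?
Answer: $- \frac{883}{24} \approx -36.792$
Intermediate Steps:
$W = 0$ ($W = \left(-9\right) 0 = 0$)
$p = - \frac{71}{24}$ ($p = -3 + \frac{1}{-5 + 29} = -3 + \frac{1}{24} = - \frac{71}{24} \approx -2.9583$)
$N = \frac{25}{6}$ ($N = - 5 \left(\frac{0}{-1} + \frac{5}{-6}\right) = - 5 \left(0 \left(-1\right) + 5 \left(- \frac{1}{6}\right)\right) = - 5 \left(0 - \frac{5}{6}\right) = \left(-5\right) \left(- \frac{5}{6}\right) = \frac{25}{6} \approx 4.1667$)
$v{\left(A \right)} = \frac{29}{24}$ ($v{\left(A \right)} = - \frac{71}{24} + \frac{25}{6} = \frac{29}{24}$)
$o{\left(-38 \right)} + v{\left(48 \right)} = -38 + \frac{29}{24} = - \frac{883}{24}$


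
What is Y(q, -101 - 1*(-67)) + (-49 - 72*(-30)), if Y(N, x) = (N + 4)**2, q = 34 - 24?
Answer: 2307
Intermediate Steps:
q = 10
Y(N, x) = (4 + N)**2
Y(q, -101 - 1*(-67)) + (-49 - 72*(-30)) = (4 + 10)**2 + (-49 - 72*(-30)) = 14**2 + (-49 + 2160) = 196 + 2111 = 2307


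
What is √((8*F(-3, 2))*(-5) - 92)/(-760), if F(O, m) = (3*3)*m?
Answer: -I*√203/380 ≈ -0.037494*I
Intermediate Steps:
F(O, m) = 9*m
√((8*F(-3, 2))*(-5) - 92)/(-760) = √((8*(9*2))*(-5) - 92)/(-760) = √((8*18)*(-5) - 92)*(-1/760) = √(144*(-5) - 92)*(-1/760) = √(-720 - 92)*(-1/760) = √(-812)*(-1/760) = (2*I*√203)*(-1/760) = -I*√203/380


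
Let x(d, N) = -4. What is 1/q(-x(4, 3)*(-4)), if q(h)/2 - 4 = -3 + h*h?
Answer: 1/514 ≈ 0.0019455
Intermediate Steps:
q(h) = 2 + 2*h² (q(h) = 8 + 2*(-3 + h*h) = 8 + 2*(-3 + h²) = 8 + (-6 + 2*h²) = 2 + 2*h²)
1/q(-x(4, 3)*(-4)) = 1/(2 + 2*(-1*(-4)*(-4))²) = 1/(2 + 2*(4*(-4))²) = 1/(2 + 2*(-16)²) = 1/(2 + 2*256) = 1/(2 + 512) = 1/514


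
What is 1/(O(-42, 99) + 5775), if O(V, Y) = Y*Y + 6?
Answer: 1/15582 ≈ 6.4177e-5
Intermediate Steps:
O(V, Y) = 6 + Y**2 (O(V, Y) = Y**2 + 6 = 6 + Y**2)
1/(O(-42, 99) + 5775) = 1/((6 + 99**2) + 5775) = 1/((6 + 9801) + 5775) = 1/(9807 + 5775) = 1/15582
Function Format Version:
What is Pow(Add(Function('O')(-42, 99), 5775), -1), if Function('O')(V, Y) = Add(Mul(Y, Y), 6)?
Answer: Rational(1, 15582) ≈ 6.4177e-5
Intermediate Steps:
Function('O')(V, Y) = Add(6, Pow(Y, 2)) (Function('O')(V, Y) = Add(Pow(Y, 2), 6) = Add(6, Pow(Y, 2)))
Pow(Add(Function('O')(-42, 99), 5775), -1) = Pow(Add(Add(6, Pow(99, 2)), 5775), -1) = Pow(Add(Add(6, 9801), 5775), -1) = Pow(Add(9807, 5775), -1) = Pow(15582, -1) = Rational(1, 15582)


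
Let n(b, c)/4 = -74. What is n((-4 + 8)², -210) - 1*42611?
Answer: -42907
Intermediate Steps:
n(b, c) = -296 (n(b, c) = 4*(-74) = -296)
n((-4 + 8)², -210) - 1*42611 = -296 - 1*42611 = -296 - 42611 = -42907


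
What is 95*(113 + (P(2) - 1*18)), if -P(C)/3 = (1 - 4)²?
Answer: 6460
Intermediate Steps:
P(C) = -27 (P(C) = -3*(1 - 4)² = -3*(-3)² = -3*9 = -27)
95*(113 + (P(2) - 1*18)) = 95*(113 + (-27 - 1*18)) = 95*(113 + (-27 - 18)) = 95*(113 - 45) = 95*68 = 6460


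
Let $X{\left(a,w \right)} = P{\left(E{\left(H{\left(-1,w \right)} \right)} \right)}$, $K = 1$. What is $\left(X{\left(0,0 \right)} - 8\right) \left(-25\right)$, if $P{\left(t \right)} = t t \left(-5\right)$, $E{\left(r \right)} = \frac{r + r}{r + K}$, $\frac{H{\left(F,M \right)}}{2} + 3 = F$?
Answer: $\frac{41800}{49} \approx 853.06$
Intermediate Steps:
$H{\left(F,M \right)} = -6 + 2 F$
$E{\left(r \right)} = \frac{2 r}{1 + r}$ ($E{\left(r \right)} = \frac{r + r}{r + 1} = \frac{2 r}{1 + r}$)
$P{\left(t \right)} = - 5 t^{2}$ ($P{\left(t \right)} = t^{2} \left(-5\right) = - 5 t^{2}$)
$X{\left(a,w \right)} = - \frac{1280}{49}$ ($X{\left(a,w \right)} = - 5 \left(\frac{2 \left(-6 + 2 \left(-1\right)\right)}{1 + \left(-6 + 2 \left(-1\right)\right)}\right)^{2} = - 5 \left(\frac{2 \left(-6 - 2\right)}{1 - 8}\right)^{2} = - 5 \left(2 \left(-8\right) \frac{1}{1 - 8}\right)^{2} = - 5 \left(2 \left(-8\right) \frac{1}{-7}\right)^{2} = - 5 \left(2 \left(-8\right) \left(- \frac{1}{7}\right)\right)^{2} = - 5 \left(\frac{16}{7}\right)^{2} = \left(-5\right) \frac{256}{49} = - \frac{1280}{49}$)
$\left(X{\left(0,0 \right)} - 8\right) \left(-25\right) = \left(- \frac{1280}{49} - 8\right) \left(-25\right) = \left(- \frac{1672}{49}\right) \left(-25\right) = \frac{41800}{49}$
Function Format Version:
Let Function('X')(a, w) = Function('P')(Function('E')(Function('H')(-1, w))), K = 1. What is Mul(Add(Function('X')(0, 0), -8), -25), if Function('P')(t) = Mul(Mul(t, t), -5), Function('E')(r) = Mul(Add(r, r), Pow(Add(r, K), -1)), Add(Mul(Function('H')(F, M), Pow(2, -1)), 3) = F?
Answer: Rational(41800, 49) ≈ 853.06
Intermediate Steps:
Function('H')(F, M) = Add(-6, Mul(2, F))
Function('E')(r) = Mul(2, r, Pow(Add(1, r), -1)) (Function('E')(r) = Mul(Add(r, r), Pow(Add(r, 1), -1)) = Mul(Mul(2, r), Pow(Add(1, r), -1)) = Mul(2, r, Pow(Add(1, r), -1)))
Function('P')(t) = Mul(-5, Pow(t, 2)) (Function('P')(t) = Mul(Pow(t, 2), -5) = Mul(-5, Pow(t, 2)))
Function('X')(a, w) = Rational(-1280, 49) (Function('X')(a, w) = Mul(-5, Pow(Mul(2, Add(-6, Mul(2, -1)), Pow(Add(1, Add(-6, Mul(2, -1))), -1)), 2)) = Mul(-5, Pow(Mul(2, Add(-6, -2), Pow(Add(1, Add(-6, -2)), -1)), 2)) = Mul(-5, Pow(Mul(2, -8, Pow(Add(1, -8), -1)), 2)) = Mul(-5, Pow(Mul(2, -8, Pow(-7, -1)), 2)) = Mul(-5, Pow(Mul(2, -8, Rational(-1, 7)), 2)) = Mul(-5, Pow(Rational(16, 7), 2)) = Mul(-5, Rational(256, 49)) = Rational(-1280, 49))
Mul(Add(Function('X')(0, 0), -8), -25) = Mul(Add(Rational(-1280, 49), -8), -25) = Mul(Rational(-1672, 49), -25) = Rational(41800, 49)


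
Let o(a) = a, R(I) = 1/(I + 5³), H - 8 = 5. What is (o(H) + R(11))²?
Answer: 3129361/18496 ≈ 169.19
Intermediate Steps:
H = 13 (H = 8 + 5 = 13)
R(I) = 1/(125 + I) (R(I) = 1/(I + 125) = 1/(125 + I))
(o(H) + R(11))² = (13 + 1/(125 + 11))² = (13 + 1/136)² = (1769/136)² = 3129361/18496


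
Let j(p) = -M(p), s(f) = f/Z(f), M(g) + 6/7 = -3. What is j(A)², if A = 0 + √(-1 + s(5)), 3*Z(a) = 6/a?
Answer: 729/49 ≈ 14.878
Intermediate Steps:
Z(a) = 2/a (Z(a) = (6/a)/3 = 2/a)
M(g) = -27/7 (M(g) = -6/7 - 3 = -27/7)
s(f) = f²/2 (s(f) = f/((2/f)) = f*(f/2) = f²/2)
A = √46/2 (A = 0 + √(-1 + (½)*5²) = 0 + √(-1 + (½)*25) = 0 + √(-1 + 25/2) = 0 + √(23/2) = 0 + √46/2 = √46/2 ≈ 3.3912)
j(p) = 27/7 (j(p) = -1*(-27/7) = 27/7)
j(A)² = (27/7)² = 729/49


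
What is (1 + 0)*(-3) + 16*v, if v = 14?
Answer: 221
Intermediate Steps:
(1 + 0)*(-3) + 16*v = (1 + 0)*(-3) + 16*14 = 1*(-3) + 224 = -3 + 224 = 221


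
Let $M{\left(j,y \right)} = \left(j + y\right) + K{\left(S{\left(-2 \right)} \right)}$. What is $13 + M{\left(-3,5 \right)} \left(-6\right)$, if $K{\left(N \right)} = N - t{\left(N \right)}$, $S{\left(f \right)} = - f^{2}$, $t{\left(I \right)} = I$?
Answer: $1$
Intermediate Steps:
$K{\left(N \right)} = 0$ ($K{\left(N \right)} = N - N = 0$)
$M{\left(j,y \right)} = j + y$ ($M{\left(j,y \right)} = \left(j + y\right) + 0 = j + y$)
$13 + M{\left(-3,5 \right)} \left(-6\right) = 13 + \left(-3 + 5\right) \left(-6\right) = 13 + 2 \left(-6\right) = 13 - 12 = 1$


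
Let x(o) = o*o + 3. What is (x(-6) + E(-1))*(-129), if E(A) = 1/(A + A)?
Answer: -9933/2 ≈ -4966.5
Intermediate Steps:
x(o) = 3 + o² (x(o) = o² + 3 = 3 + o²)
E(A) = 1/(2*A)
(x(-6) + E(-1))*(-129) = ((3 + (-6)²) + (½)/(-1))*(-129) = ((3 + 36) + (½)*(-1))*(-129) = (39 - ½)*(-129) = (77/2)*(-129) = -9933/2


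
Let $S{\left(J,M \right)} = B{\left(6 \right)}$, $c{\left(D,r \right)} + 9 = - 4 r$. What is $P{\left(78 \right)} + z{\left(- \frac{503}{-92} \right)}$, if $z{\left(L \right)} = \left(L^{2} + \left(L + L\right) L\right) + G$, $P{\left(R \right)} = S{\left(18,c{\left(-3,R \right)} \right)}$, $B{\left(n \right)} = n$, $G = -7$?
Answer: $\frac{750563}{8464} \approx 88.677$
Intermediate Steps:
$c{\left(D,r \right)} = -9 - 4 r$
$S{\left(J,M \right)} = 6$
$P{\left(R \right)} = 6$
$z{\left(L \right)} = -7 + 3 L^{2}$ ($z{\left(L \right)} = \left(L^{2} + \left(L + L\right) L\right) - 7 = \left(L^{2} + 2 L L\right) - 7 = \left(L^{2} + 2 L^{2}\right) - 7 = 3 L^{2} - 7 = -7 + 3 L^{2}$)
$P{\left(78 \right)} + z{\left(- \frac{503}{-92} \right)} = 6 - \left(7 - 3 \left(- \frac{503}{-92}\right)^{2}\right) = 6 - \left(7 - 3 \left(\left(-503\right) \left(- \frac{1}{92}\right)\right)^{2}\right) = 6 - \left(7 - 3 \left(\frac{503}{92}\right)^{2}\right) = 6 + \left(-7 + 3 \cdot \frac{253009}{8464}\right) = 6 + \left(-7 + \frac{759027}{8464}\right) = 6 + \frac{699779}{8464} = \frac{750563}{8464}$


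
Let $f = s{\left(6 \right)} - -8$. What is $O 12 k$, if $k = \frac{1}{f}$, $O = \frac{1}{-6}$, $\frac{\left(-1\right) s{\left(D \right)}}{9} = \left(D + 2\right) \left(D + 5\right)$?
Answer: $\frac{1}{392} \approx 0.002551$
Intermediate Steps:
$s{\left(D \right)} = - 9 \left(2 + D\right) \left(5 + D\right)$ ($s{\left(D \right)} = - 9 \left(D + 2\right) \left(D + 5\right) = - 9 \left(2 + D\right) \left(5 + D\right)$)
$O = - \frac{1}{6} \approx -0.16667$
$f = -784$ ($f = \left(-90 - 378 - 9 \cdot 6^{2}\right) - -8 = \left(-90 - 378 - 324\right) + 8 = -792 + 8 = -784$)
$k = - \frac{1}{784}$ ($k = \frac{1}{-784} = - \frac{1}{784} \approx -0.0012755$)
$O 12 k = \left(- \frac{1}{6}\right) 12 \left(- \frac{1}{784}\right) = \left(-2\right) \left(- \frac{1}{784}\right) = \frac{1}{392}$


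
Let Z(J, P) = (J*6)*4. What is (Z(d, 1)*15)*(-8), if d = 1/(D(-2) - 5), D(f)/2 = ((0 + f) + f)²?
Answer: -320/3 ≈ -106.67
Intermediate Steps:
D(f) = 8*f² (D(f) = 2*((0 + f) + f)² = 2*(f + f)² = 2*(2*f)² = 2*(4*f²) = 8*f²)
d = 1/27 (d = 1/(8*(-2)² - 5) = 1/(8*4 - 5) = 1/(32 - 5) = 1/27 ≈ 0.037037)
Z(J, P) = 24*J (Z(J, P) = (6*J)*4 = 24*J)
(Z(d, 1)*15)*(-8) = ((24*(1/27))*15)*(-8) = ((8/9)*15)*(-8) = (40/3)*(-8) = -320/3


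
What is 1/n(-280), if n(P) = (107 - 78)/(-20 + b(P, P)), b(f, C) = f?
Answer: -300/29 ≈ -10.345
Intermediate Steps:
n(P) = 29/(-20 + P) (n(P) = (107 - 78)/(-20 + P) = 29/(-20 + P))
1/n(-280) = 1/(29/(-20 - 280)) = 1/(29/(-300)) = 1/(29*(-1/300)) = 1/(-29/300) = -300/29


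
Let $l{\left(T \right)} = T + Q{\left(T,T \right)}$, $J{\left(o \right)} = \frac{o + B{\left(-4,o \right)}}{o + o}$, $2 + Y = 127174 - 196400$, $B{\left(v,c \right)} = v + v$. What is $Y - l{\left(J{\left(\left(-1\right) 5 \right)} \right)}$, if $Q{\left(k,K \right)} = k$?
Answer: $- \frac{346153}{5} \approx -69231.0$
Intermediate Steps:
$B{\left(v,c \right)} = 2 v$
$Y = -69228$ ($Y = -2 + \left(127174 - 196400\right) = -2 - 69226 = -69228$)
$J{\left(o \right)} = \frac{-8 + o}{2 o}$ ($J{\left(o \right)} = \frac{o + 2 \left(-4\right)}{o + o} = \frac{o - 8}{2 o} = \left(-8 + o\right) \frac{1}{2 o} = \frac{-8 + o}{2 o}$)
$l{\left(T \right)} = 2 T$ ($l{\left(T \right)} = T + T = 2 T$)
$Y - l{\left(J{\left(\left(-1\right) 5 \right)} \right)} = -69228 - 2 \frac{-8 - 5}{2 \left(\left(-1\right) 5\right)} = -69228 - 2 \frac{-8 - 5}{2 \left(-5\right)} = -69228 - 2 \cdot \frac{1}{2} \left(- \frac{1}{5}\right) \left(-13\right) = -69228 - 2 \cdot \frac{13}{10} = -69228 - \frac{13}{5} = - \frac{346153}{5}$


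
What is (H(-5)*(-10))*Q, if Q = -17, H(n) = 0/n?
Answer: 0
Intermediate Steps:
H(n) = 0
(H(-5)*(-10))*Q = (0*(-10))*(-17) = 0*(-17) = 0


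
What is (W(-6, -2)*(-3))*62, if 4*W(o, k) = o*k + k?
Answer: -465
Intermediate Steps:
W(o, k) = k/4 + k*o/4 (W(o, k) = (o*k + k)/4 = (k*o + k)/4 = (k + k*o)/4 = k/4 + k*o/4)
(W(-6, -2)*(-3))*62 = (((¼)*(-2)*(1 - 6))*(-3))*62 = (((¼)*(-2)*(-5))*(-3))*62 = ((5/2)*(-3))*62 = -15/2*62 = -465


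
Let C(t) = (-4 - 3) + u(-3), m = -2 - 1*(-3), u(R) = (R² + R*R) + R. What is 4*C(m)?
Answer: 32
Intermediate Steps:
u(R) = R + 2*R² (u(R) = (R² + R²) + R = 2*R² + R = R + 2*R²)
m = 1 (m = -2 + 3 = 1)
C(t) = 8 (C(t) = (-4 - 3) - 3*(1 + 2*(-3)) = -7 - 3*(1 - 6) = -7 - 3*(-5) = -7 + 15 = 8)
4*C(m) = 4*8 = 32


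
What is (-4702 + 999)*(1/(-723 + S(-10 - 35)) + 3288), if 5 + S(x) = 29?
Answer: -8510645633/699 ≈ -1.2175e+7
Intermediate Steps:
S(x) = 24 (S(x) = -5 + 29 = 24)
(-4702 + 999)*(1/(-723 + S(-10 - 35)) + 3288) = (-4702 + 999)*(1/(-723 + 24) + 3288) = -3703*(1/(-699) + 3288) = -3703*(-1/699 + 3288) = -3703*2298311/699 = -8510645633/699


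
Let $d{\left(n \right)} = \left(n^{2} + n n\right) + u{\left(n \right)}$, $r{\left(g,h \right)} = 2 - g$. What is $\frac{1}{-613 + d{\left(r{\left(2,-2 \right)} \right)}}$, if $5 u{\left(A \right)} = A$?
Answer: $- \frac{1}{613} \approx -0.0016313$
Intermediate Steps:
$u{\left(A \right)} = \frac{A}{5}$
$d{\left(n \right)} = 2 n^{2} + \frac{n}{5}$ ($d{\left(n \right)} = \left(n^{2} + n n\right) + \frac{n}{5} = \left(n^{2} + n^{2}\right) + \frac{n}{5} = 2 n^{2} + \frac{n}{5}$)
$\frac{1}{-613 + d{\left(r{\left(2,-2 \right)} \right)}} = \frac{1}{-613 + \frac{\left(2 - 2\right) \left(1 + 10 \left(2 - 2\right)\right)}{5}} = \frac{1}{-613 + \frac{1}{5} \cdot 0 \left(1 + 10 \cdot 0\right)} = \frac{1}{-613 + \frac{1}{5} \cdot 0 \left(1 + 0\right)} = \frac{1}{-613 + \frac{1}{5} \cdot 0 \cdot 1} = \frac{1}{-613 + 0} = \frac{1}{-613} = - \frac{1}{613}$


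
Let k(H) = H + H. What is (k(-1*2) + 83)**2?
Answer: 6241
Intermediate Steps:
k(H) = 2*H
(k(-1*2) + 83)**2 = (2*(-1*2) + 83)**2 = (2*(-2) + 83)**2 = (-4 + 83)**2 = 79**2 = 6241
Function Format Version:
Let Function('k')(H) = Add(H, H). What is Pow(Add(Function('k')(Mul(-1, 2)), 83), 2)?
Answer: 6241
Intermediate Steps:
Function('k')(H) = Mul(2, H)
Pow(Add(Function('k')(Mul(-1, 2)), 83), 2) = Pow(Add(Mul(2, Mul(-1, 2)), 83), 2) = Pow(Add(Mul(2, -2), 83), 2) = Pow(Add(-4, 83), 2) = Pow(79, 2) = 6241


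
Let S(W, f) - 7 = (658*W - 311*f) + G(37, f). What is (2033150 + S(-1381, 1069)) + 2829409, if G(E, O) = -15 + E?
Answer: 3621431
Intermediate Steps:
S(W, f) = 29 - 311*f + 658*W (S(W, f) = 7 + ((658*W - 311*f) + (-15 + 37)) = 7 + ((-311*f + 658*W) + 22) = 7 + (22 - 311*f + 658*W) = 29 - 311*f + 658*W)
(2033150 + S(-1381, 1069)) + 2829409 = (2033150 + (29 - 311*1069 + 658*(-1381))) + 2829409 = (2033150 + (29 - 332459 - 908698)) + 2829409 = (2033150 - 1241128) + 2829409 = 792022 + 2829409 = 3621431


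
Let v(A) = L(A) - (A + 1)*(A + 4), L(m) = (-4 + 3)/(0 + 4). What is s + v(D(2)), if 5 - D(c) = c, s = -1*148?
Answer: -705/4 ≈ -176.25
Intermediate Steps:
s = -148
D(c) = 5 - c
L(m) = -¼ (L(m) = -1/4 = -1*¼ = -¼)
v(A) = -¼ - (1 + A)*(4 + A) (v(A) = -¼ - (A + 1)*(A + 4) = -¼ - (1 + A)*(4 + A))
s + v(D(2)) = -148 + (-17/4 - (5 - 1*2)² - 5*(5 - 1*2)) = -148 + (-17/4 - (5 - 2)² - 5*(5 - 2)) = -148 + (-17/4 - 1*3² - 5*3) = -148 + (-17/4 - 1*9 - 15) = -148 + (-17/4 - 9 - 15) = -148 - 113/4 = -705/4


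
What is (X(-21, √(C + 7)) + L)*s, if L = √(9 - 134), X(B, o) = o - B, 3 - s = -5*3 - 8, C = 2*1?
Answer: 624 + 130*I*√5 ≈ 624.0 + 290.69*I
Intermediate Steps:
C = 2
s = 26 (s = 3 - (-5*3 - 8) = 3 - (-15 - 8) = 3 - 1*(-23) = 3 + 23 = 26)
L = 5*I*√5 (L = √(-125) = 5*I*√5 ≈ 11.18*I)
(X(-21, √(C + 7)) + L)*s = ((√(2 + 7) - 1*(-21)) + 5*I*√5)*26 = ((√9 + 21) + 5*I*√5)*26 = ((3 + 21) + 5*I*√5)*26 = (24 + 5*I*√5)*26 = 624 + 130*I*√5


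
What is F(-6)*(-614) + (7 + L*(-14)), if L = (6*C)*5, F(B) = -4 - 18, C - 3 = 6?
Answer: 9735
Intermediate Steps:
C = 9 (C = 3 + 6 = 9)
F(B) = -22
L = 270 (L = (6*9)*5 = 54*5 = 270)
F(-6)*(-614) + (7 + L*(-14)) = -22*(-614) + (7 + 270*(-14)) = 13508 + (7 - 3780) = 13508 - 3773 = 9735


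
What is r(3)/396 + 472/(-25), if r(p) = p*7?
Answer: -62129/3300 ≈ -18.827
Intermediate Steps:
r(p) = 7*p
r(3)/396 + 472/(-25) = (7*3)/396 + 472/(-25) = 21*(1/396) + 472*(-1/25) = 7/132 - 472/25 = -62129/3300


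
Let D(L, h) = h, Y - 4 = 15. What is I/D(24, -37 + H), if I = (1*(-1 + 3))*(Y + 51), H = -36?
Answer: -140/73 ≈ -1.9178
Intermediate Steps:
Y = 19 (Y = 4 + 15 = 19)
I = 140 (I = (1*(-1 + 3))*(19 + 51) = (1*2)*70 = 2*70 = 140)
I/D(24, -37 + H) = 140/(-37 - 36) = 140/(-73) = 140*(-1/73) = -140/73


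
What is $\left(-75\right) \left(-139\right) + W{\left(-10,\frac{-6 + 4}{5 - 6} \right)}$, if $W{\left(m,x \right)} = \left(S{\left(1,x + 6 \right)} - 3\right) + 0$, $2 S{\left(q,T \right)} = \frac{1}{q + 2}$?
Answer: $\frac{62533}{6} \approx 10422.0$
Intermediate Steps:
$S{\left(q,T \right)} = \frac{1}{2 \left(2 + q\right)}$ ($S{\left(q,T \right)} = \frac{1}{2 \left(q + 2\right)} = \frac{1}{2 \left(2 + q\right)}$)
$W{\left(m,x \right)} = - \frac{17}{6}$ ($W{\left(m,x \right)} = \left(\frac{1}{2 \left(2 + 1\right)} - 3\right) + 0 = \left(\frac{1}{2 \cdot 3} - 3\right) + 0 = \left(\frac{1}{2} \cdot \frac{1}{3} - 3\right) + 0 = \left(\frac{1}{6} - 3\right) + 0 = - \frac{17}{6} + 0 = - \frac{17}{6}$)
$\left(-75\right) \left(-139\right) + W{\left(-10,\frac{-6 + 4}{5 - 6} \right)} = \left(-75\right) \left(-139\right) - \frac{17}{6} = 10425 - \frac{17}{6} = \frac{62533}{6}$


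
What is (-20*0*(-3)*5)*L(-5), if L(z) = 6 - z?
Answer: 0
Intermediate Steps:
(-20*0*(-3)*5)*L(-5) = (-20*0*(-3)*5)*(6 - 1*(-5)) = (-0*5)*(6 + 5) = -20*0*11 = 0*11 = 0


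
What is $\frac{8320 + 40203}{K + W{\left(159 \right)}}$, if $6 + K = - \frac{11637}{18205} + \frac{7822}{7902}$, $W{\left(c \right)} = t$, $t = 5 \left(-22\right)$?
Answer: $- \frac{3490160160465}{8318420812} \approx -419.57$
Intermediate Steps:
$t = -110$
$W{\left(c \right)} = -110$
$K = - \frac{406345762}{71927955}$ ($K = -6 + \left(- \frac{11637}{18205} + \frac{7822}{7902}\right) = -6 + \left(\left(-11637\right) \frac{1}{18205} + 7822 \cdot \frac{1}{7902}\right) = -6 + \left(- \frac{11637}{18205} + \frac{3911}{3951}\right) = -6 + \frac{25221968}{71927955} = - \frac{406345762}{71927955} \approx -5.6493$)
$\frac{8320 + 40203}{K + W{\left(159 \right)}} = \frac{8320 + 40203}{- \frac{406345762}{71927955} - 110} = \frac{48523}{- \frac{8318420812}{71927955}} = 48523 \left(- \frac{71927955}{8318420812}\right) = - \frac{3490160160465}{8318420812}$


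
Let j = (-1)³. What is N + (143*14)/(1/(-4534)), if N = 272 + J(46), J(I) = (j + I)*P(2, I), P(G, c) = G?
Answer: -9076706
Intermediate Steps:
j = -1
J(I) = -2 + 2*I (J(I) = (-1 + I)*2 = -2 + 2*I)
N = 362 (N = 272 + (-2 + 2*46) = 272 + (-2 + 92) = 272 + 90 = 362)
N + (143*14)/(1/(-4534)) = 362 + (143*14)/(1/(-4534)) = 362 + 2002/(-1/4534) = 362 + 2002*(-4534) = 362 - 9077068 = -9076706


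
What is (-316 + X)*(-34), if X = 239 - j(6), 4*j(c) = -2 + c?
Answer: 2652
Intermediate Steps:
j(c) = -1/2 + c/4 (j(c) = (-2 + c)/4 = -1/2 + c/4)
X = 238 (X = 239 - (-1/2 + (1/4)*6) = 239 - (-1/2 + 3/2) = 239 - 1*1 = 239 - 1 = 238)
(-316 + X)*(-34) = (-316 + 238)*(-34) = -78*(-34) = 2652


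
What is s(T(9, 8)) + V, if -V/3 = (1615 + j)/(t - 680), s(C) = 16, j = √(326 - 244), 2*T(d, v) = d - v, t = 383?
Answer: 3199/99 + √82/99 ≈ 32.405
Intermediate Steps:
T(d, v) = d/2 - v/2 (T(d, v) = (d - v)/2 = d/2 - v/2)
j = √82 ≈ 9.0554
V = 1615/99 + √82/99 (V = -3*(1615 + √82)/(383 - 680) = -3*(1615 + √82)/(-297) = -3*(1615 + √82)*(-1)/297 = -3*(-1615/297 - √82/297) = 1615/99 + √82/99 ≈ 16.405)
s(T(9, 8)) + V = 16 + (1615/99 + √82/99) = 3199/99 + √82/99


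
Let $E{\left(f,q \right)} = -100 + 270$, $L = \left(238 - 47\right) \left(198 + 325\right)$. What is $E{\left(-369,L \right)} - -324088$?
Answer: $324258$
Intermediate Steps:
$L = 99893$ ($L = 191 \cdot 523 = 99893$)
$E{\left(f,q \right)} = 170$
$E{\left(-369,L \right)} - -324088 = 170 - -324088 = 170 + 324088 = 324258$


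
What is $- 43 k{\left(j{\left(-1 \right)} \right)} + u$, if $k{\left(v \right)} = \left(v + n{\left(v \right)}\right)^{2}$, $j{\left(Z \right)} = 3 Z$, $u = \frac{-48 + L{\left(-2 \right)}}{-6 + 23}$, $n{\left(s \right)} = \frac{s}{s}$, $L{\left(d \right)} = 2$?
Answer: $- \frac{2970}{17} \approx -174.71$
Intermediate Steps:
$n{\left(s \right)} = 1$
$u = - \frac{46}{17}$ ($u = \frac{-48 + 2}{-6 + 23} = - \frac{46}{17} \approx -2.7059$)
$k{\left(v \right)} = \left(1 + v\right)^{2}$ ($k{\left(v \right)} = \left(v + 1\right)^{2} = \left(1 + v\right)^{2}$)
$- 43 k{\left(j{\left(-1 \right)} \right)} + u = - 43 \left(1 + 3 \left(-1\right)\right)^{2} - \frac{46}{17} = - 43 \left(1 - 3\right)^{2} - \frac{46}{17} = - 43 \left(-2\right)^{2} - \frac{46}{17} = \left(-43\right) 4 - \frac{46}{17} = -172 - \frac{46}{17} = - \frac{2970}{17}$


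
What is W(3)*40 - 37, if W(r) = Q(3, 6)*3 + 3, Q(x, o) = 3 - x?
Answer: 83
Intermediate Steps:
W(r) = 3 (W(r) = (3 - 1*3)*3 + 3 = (3 - 3)*3 + 3 = 0*3 + 3 = 0 + 3 = 3)
W(3)*40 - 37 = 3*40 - 37 = 120 - 37 = 83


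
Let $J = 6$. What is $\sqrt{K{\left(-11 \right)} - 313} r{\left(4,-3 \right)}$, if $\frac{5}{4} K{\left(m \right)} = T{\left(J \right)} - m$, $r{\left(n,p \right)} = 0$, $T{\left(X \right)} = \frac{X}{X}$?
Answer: $0$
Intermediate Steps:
$T{\left(X \right)} = 1$
$K{\left(m \right)} = \frac{4}{5} - \frac{4 m}{5}$ ($K{\left(m \right)} = \frac{4 \left(1 - m\right)}{5} = \frac{4}{5} - \frac{4 m}{5}$)
$\sqrt{K{\left(-11 \right)} - 313} r{\left(4,-3 \right)} = \sqrt{\left(\frac{4}{5} - - \frac{44}{5}\right) - 313} \cdot 0 = \sqrt{\left(\frac{4}{5} + \frac{44}{5}\right) - 313} \cdot 0 = \sqrt{\frac{48}{5} - 313} \cdot 0 = \sqrt{- \frac{1517}{5}} \cdot 0 = \frac{i \sqrt{7585}}{5} \cdot 0 = 0$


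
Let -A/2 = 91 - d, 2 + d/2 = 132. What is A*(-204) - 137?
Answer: -69089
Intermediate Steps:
d = 260 (d = -4 + 2*132 = -4 + 264 = 260)
A = 338 (A = -2*(91 - 1*260) = -2*(91 - 260) = -2*(-169) = 338)
A*(-204) - 137 = 338*(-204) - 137 = -68952 - 137 = -69089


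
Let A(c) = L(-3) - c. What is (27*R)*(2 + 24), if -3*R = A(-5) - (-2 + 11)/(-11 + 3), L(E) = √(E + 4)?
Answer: -6669/4 ≈ -1667.3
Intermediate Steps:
L(E) = √(4 + E)
A(c) = 1 - c (A(c) = √(4 - 3) - c = √1 - c = 1 - c)
R = -19/8 (R = -((1 - 1*(-5)) - (-2 + 11)/(-11 + 3))/3 = -((1 + 5) - 9/(-8))/3 = -(6 - 9*(-1)/8)/3 = -(6 - 1*(-9/8))/3 = -(6 + 9/8)/3 = -⅓*57/8 = -19/8 ≈ -2.3750)
(27*R)*(2 + 24) = (27*(-19/8))*(2 + 24) = -513/8*26 = -6669/4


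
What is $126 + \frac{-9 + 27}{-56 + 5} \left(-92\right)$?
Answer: $\frac{2694}{17} \approx 158.47$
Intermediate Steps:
$126 + \frac{-9 + 27}{-56 + 5} \left(-92\right) = 126 + \frac{18}{-51} \left(-92\right) = 126 + 18 \left(- \frac{1}{51}\right) \left(-92\right) = 126 - - \frac{552}{17} = 126 + \frac{552}{17} = \frac{2694}{17}$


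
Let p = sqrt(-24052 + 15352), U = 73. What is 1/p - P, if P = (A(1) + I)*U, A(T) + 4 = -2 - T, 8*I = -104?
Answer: 1460 - I*sqrt(87)/870 ≈ 1460.0 - 0.010721*I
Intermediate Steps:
I = -13 (I = (1/8)*(-104) = -13)
A(T) = -6 - T (A(T) = -4 + (-2 - T) = -6 - T)
p = 10*I*sqrt(87) (p = sqrt(-8700) = 10*I*sqrt(87) ≈ 93.274*I)
P = -1460 (P = ((-6 - 1*1) - 13)*73 = ((-6 - 1) - 13)*73 = (-7 - 13)*73 = -20*73 = -1460)
1/p - P = 1/(10*I*sqrt(87)) - 1*(-1460) = -I*sqrt(87)/870 + 1460 = 1460 - I*sqrt(87)/870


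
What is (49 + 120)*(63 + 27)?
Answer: 15210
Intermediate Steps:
(49 + 120)*(63 + 27) = 169*90 = 15210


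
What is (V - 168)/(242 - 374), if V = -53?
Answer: 221/132 ≈ 1.6742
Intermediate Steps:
(V - 168)/(242 - 374) = (-53 - 168)/(242 - 374) = -221/(-132) = -221*(-1/132) = 221/132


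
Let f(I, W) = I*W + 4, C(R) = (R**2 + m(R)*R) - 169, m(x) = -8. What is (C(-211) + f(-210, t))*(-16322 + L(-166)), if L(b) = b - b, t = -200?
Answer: -1437054168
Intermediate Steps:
L(b) = 0
C(R) = -169 + R**2 - 8*R (C(R) = (R**2 - 8*R) - 169 = -169 + R**2 - 8*R)
f(I, W) = 4 + I*W
(C(-211) + f(-210, t))*(-16322 + L(-166)) = ((-169 + (-211)**2 - 8*(-211)) + (4 - 210*(-200)))*(-16322 + 0) = ((-169 + 44521 + 1688) + (4 + 42000))*(-16322) = (46040 + 42004)*(-16322) = 88044*(-16322) = -1437054168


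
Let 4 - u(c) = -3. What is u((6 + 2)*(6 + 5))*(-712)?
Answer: -4984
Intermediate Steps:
u(c) = 7 (u(c) = 4 - 1*(-3) = 4 + 3 = 7)
u((6 + 2)*(6 + 5))*(-712) = 7*(-712) = -4984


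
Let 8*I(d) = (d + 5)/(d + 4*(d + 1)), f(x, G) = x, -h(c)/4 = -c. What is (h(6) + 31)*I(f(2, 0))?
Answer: 55/16 ≈ 3.4375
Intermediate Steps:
h(c) = 4*c (h(c) = -(-4)*c = 4*c)
I(d) = (5 + d)/(8*(4 + 5*d)) (I(d) = ((d + 5)/(d + 4*(d + 1)))/8 = ((5 + d)/(d + 4*(1 + d)))/8 = ((5 + d)/(d + (4 + 4*d)))/8 = ((5 + d)/(4 + 5*d))/8 = (5 + d)/(8*(4 + 5*d)))
(h(6) + 31)*I(f(2, 0)) = (4*6 + 31)*((5 + 2)/(8*(4 + 5*2))) = (24 + 31)*((⅛)*7/(4 + 10)) = 55*((⅛)*7/14) = 55*((⅛)*(1/14)*7) = 55*(1/16) = 55/16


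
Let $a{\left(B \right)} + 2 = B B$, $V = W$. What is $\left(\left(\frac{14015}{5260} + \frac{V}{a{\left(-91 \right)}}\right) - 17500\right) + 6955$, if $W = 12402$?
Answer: $- \frac{91805508919}{8709508} \approx -10541.0$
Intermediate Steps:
$V = 12402$
$a{\left(B \right)} = -2 + B^{2}$ ($a{\left(B \right)} = -2 + B B = -2 + B^{2}$)
$\left(\left(\frac{14015}{5260} + \frac{V}{a{\left(-91 \right)}}\right) - 17500\right) + 6955 = \left(\left(\frac{14015}{5260} + \frac{12402}{-2 + \left(-91\right)^{2}}\right) - 17500\right) + 6955 = \left(\left(14015 \cdot \frac{1}{5260} + \frac{12402}{-2 + 8281}\right) - 17500\right) + 6955 = \left(\left(\frac{2803}{1052} + \frac{12402}{8279}\right) - 17500\right) + 6955 = \left(\frac{36252941}{8709508} - 17500\right) + 6955 = - \frac{152380137059}{8709508} + 6955 = - \frac{91805508919}{8709508}$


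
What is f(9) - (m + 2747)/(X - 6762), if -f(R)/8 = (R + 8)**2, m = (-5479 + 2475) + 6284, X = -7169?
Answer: -32202445/13931 ≈ -2311.6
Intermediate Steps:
m = 3280 (m = -3004 + 6284 = 3280)
f(R) = -8*(8 + R)**2 (f(R) = -8*(R + 8)**2 = -8*(8 + R)**2)
f(9) - (m + 2747)/(X - 6762) = -8*(8 + 9)**2 - (3280 + 2747)/(-7169 - 6762) = -8*17**2 - 6027/(-13931) = -8*289 - 6027*(-1)/13931 = -2312 - 1*(-6027/13931) = -2312 + 6027/13931 = -32202445/13931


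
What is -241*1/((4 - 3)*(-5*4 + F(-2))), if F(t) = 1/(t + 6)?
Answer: 964/79 ≈ 12.203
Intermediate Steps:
F(t) = 1/(6 + t)
-241*1/((4 - 3)*(-5*4 + F(-2))) = -241*1/((4 - 3)*(-5*4 + 1/(6 - 2))) = -241/(-20 + 1/4) = -241/((-79/4*1)) = -241/(-79/4) = -241*(-4/79) = 964/79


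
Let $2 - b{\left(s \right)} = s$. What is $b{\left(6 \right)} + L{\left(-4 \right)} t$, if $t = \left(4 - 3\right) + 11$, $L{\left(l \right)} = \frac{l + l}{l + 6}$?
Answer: $-52$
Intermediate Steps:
$L{\left(l \right)} = \frac{2 l}{6 + l}$
$b{\left(s \right)} = 2 - s$
$t = 12$ ($t = 1 + 11 = 12$)
$b{\left(6 \right)} + L{\left(-4 \right)} t = \left(2 - 6\right) + 2 \left(-4\right) \frac{1}{6 - 4} \cdot 12 = \left(2 - 6\right) + 2 \left(-4\right) \frac{1}{2} \cdot 12 = -4 + 2 \left(-4\right) \frac{1}{2} \cdot 12 = -4 - 48 = -52$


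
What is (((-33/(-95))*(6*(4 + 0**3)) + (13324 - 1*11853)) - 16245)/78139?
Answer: -1402738/7423205 ≈ -0.18897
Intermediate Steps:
(((-33/(-95))*(6*(4 + 0**3)) + (13324 - 1*11853)) - 16245)/78139 = (((-33*(-1/95))*(6*(4 + 0)) + (13324 - 11853)) - 16245)*(1/78139) = ((33*(6*4)/95 + 1471) - 16245)*(1/78139) = (((33/95)*24 + 1471) - 16245)*(1/78139) = ((792/95 + 1471) - 16245)*(1/78139) = (140537/95 - 16245)*(1/78139) = -1402738/95*1/78139 = -1402738/7423205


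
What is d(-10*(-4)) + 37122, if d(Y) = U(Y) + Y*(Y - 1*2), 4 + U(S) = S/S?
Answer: 38639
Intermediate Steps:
U(S) = -3 (U(S) = -4 + S/S = -4 + 1 = -3)
d(Y) = -3 + Y*(-2 + Y) (d(Y) = -3 + Y*(Y - 1*2) = -3 + Y*(Y - 2) = -3 + Y*(-2 + Y))
d(-10*(-4)) + 37122 = (-3 + (-10*(-4))² - (-20)*(-4)) + 37122 = (-3 + 40² - 2*40) + 37122 = (-3 + 1600 - 80) + 37122 = 1517 + 37122 = 38639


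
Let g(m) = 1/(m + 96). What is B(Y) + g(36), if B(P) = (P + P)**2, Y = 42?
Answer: 931393/132 ≈ 7056.0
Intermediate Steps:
g(m) = 1/(96 + m)
B(P) = 4*P**2 (B(P) = (2*P)**2 = 4*P**2)
B(Y) + g(36) = 4*42**2 + 1/(96 + 36) = 4*1764 + 1/132 = 7056 + 1/132 = 931393/132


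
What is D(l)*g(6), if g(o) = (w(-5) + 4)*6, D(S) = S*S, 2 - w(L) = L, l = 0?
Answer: 0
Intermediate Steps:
w(L) = 2 - L
D(S) = S**2
g(o) = 66 (g(o) = ((2 - 1*(-5)) + 4)*6 = ((2 + 5) + 4)*6 = (7 + 4)*6 = 11*6 = 66)
D(l)*g(6) = 0**2*66 = 0*66 = 0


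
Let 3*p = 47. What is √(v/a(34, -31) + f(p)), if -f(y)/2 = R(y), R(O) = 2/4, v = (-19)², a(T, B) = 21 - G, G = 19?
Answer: √718/2 ≈ 13.398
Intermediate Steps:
a(T, B) = 2 (a(T, B) = 21 - 1*19 = 21 - 19 = 2)
v = 361
R(O) = ½ (R(O) = 2*(¼) = ½)
p = 47/3 (p = (⅓)*47 = 47/3 ≈ 15.667)
f(y) = -1 (f(y) = -2*½ = -1)
√(v/a(34, -31) + f(p)) = √(361/2 - 1) = √(359/2) = √718/2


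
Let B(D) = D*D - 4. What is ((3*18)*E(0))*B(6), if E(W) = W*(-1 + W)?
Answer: 0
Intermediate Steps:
B(D) = -4 + D² (B(D) = D² - 4 = -4 + D²)
((3*18)*E(0))*B(6) = ((3*18)*(0*(-1 + 0)))*(-4 + 6²) = (54*(0*(-1)))*(-4 + 36) = (54*0)*32 = 0*32 = 0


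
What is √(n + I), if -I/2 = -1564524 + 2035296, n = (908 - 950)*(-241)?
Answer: I*√931422 ≈ 965.1*I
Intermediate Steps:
n = 10122 (n = -42*(-241) = 10122)
I = -941544 (I = -2*(-1564524 + 2035296) = -2*470772 = -941544)
√(n + I) = √(10122 - 941544) = √(-931422) = I*√931422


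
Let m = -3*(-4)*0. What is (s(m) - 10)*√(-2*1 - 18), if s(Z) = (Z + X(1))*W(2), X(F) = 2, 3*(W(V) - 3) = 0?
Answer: -8*I*√5 ≈ -17.889*I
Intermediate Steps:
W(V) = 3 (W(V) = 3 + (⅓)*0 = 3 + 0 = 3)
m = 0 (m = 12*0 = 0)
s(Z) = 6 + 3*Z (s(Z) = (Z + 2)*3 = (2 + Z)*3 = 6 + 3*Z)
(s(m) - 10)*√(-2*1 - 18) = ((6 + 3*0) - 10)*√(-2*1 - 18) = ((6 + 0) - 10)*√(-2 - 18) = (6 - 10)*√(-20) = -8*I*√5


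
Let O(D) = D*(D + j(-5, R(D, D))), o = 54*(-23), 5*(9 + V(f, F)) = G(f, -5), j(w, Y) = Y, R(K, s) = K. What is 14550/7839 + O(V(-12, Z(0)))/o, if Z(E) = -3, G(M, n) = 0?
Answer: 103711/60099 ≈ 1.7257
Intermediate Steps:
V(f, F) = -9 (V(f, F) = -9 + (1/5)*0 = -9 + 0 = -9)
o = -1242
O(D) = 2*D**2 (O(D) = D*(D + D) = D*(2*D) = 2*D**2)
14550/7839 + O(V(-12, Z(0)))/o = 14550/7839 + (2*(-9)**2)/(-1242) = 14550*(1/7839) + (2*81)*(-1/1242) = 4850/2613 + 162*(-1/1242) = 4850/2613 - 3/23 = 103711/60099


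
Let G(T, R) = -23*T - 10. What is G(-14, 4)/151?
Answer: 312/151 ≈ 2.0662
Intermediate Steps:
G(T, R) = -10 - 23*T
G(-14, 4)/151 = (-10 - 23*(-14))/151 = (-10 + 322)*(1/151) = 312*(1/151) = 312/151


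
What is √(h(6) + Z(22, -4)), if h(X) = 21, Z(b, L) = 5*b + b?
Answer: 3*√17 ≈ 12.369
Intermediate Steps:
Z(b, L) = 6*b
√(h(6) + Z(22, -4)) = √(21 + 6*22) = √(21 + 132) = √153 = 3*√17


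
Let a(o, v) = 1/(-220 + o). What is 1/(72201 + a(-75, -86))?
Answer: 295/21299294 ≈ 1.3850e-5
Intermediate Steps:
1/(72201 + a(-75, -86)) = 1/(72201 + 1/(-220 - 75)) = 1/(72201 + 1/(-295)) = 1/(72201 - 1/295) = 1/(21299294/295) = 295/21299294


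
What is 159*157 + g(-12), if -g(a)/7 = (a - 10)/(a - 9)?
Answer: 74867/3 ≈ 24956.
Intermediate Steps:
g(a) = -7*(-10 + a)/(-9 + a) (g(a) = -7*(a - 10)/(a - 9) = -7*(-10 + a)/(-9 + a))
159*157 + g(-12) = 159*157 + 7*(10 - 1*(-12))/(-9 - 12) = 24963 + 7*(10 + 12)/(-21) = 24963 + 7*(-1/21)*22 = 24963 - 22/3 = 74867/3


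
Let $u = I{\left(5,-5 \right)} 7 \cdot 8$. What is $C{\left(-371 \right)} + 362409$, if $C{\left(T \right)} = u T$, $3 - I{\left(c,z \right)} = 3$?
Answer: $362409$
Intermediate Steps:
$I{\left(c,z \right)} = 0$ ($I{\left(c,z \right)} = 3 - 3 = 0$)
$u = 0$ ($u = 0 \cdot 7 \cdot 8 = 0 \cdot 8 = 0$)
$C{\left(T \right)} = 0$ ($C{\left(T \right)} = 0 T = 0$)
$C{\left(-371 \right)} + 362409 = 0 + 362409 = 362409$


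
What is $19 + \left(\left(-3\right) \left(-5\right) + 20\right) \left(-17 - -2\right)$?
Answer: $-506$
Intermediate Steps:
$19 + \left(\left(-3\right) \left(-5\right) + 20\right) \left(-17 - -2\right) = 19 + \left(15 + 20\right) \left(-17 + 2\right) = 19 + 35 \left(-15\right) = 19 - 525 = -506$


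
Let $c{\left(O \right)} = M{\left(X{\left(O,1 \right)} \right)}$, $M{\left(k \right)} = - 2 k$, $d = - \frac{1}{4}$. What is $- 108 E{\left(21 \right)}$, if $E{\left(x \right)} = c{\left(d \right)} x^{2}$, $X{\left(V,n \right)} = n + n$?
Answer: $190512$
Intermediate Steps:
$d = - \frac{1}{4}$ ($d = \left(-1\right) \frac{1}{4} = - \frac{1}{4} \approx -0.25$)
$X{\left(V,n \right)} = 2 n$
$c{\left(O \right)} = -4$ ($c{\left(O \right)} = - 2 \cdot 2 \cdot 1 = \left(-2\right) 2 = -4$)
$E{\left(x \right)} = - 4 x^{2}$
$- 108 E{\left(21 \right)} = - 108 \left(- 4 \cdot 21^{2}\right) = - 108 \left(\left(-4\right) 441\right) = \left(-108\right) \left(-1764\right) = 190512$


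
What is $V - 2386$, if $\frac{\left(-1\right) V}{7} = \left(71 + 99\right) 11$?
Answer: $-15476$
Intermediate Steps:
$V = -13090$ ($V = - 7 \left(71 + 99\right) 11 = - 7 \cdot 170 \cdot 11 = \left(-7\right) 1870 = -13090$)
$V - 2386 = -13090 - 2386 = -15476$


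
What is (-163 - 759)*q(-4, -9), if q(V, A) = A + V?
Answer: 11986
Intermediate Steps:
(-163 - 759)*q(-4, -9) = (-163 - 759)*(-9 - 4) = -922*(-13) = 11986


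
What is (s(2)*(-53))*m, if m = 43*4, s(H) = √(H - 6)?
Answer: -18232*I ≈ -18232.0*I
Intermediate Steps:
s(H) = √(-6 + H)
m = 172
(s(2)*(-53))*m = (√(-6 + 2)*(-53))*172 = (√(-4)*(-53))*172 = ((2*I)*(-53))*172 = -106*I*172 = -18232*I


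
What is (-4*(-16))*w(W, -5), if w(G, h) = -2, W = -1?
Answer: -128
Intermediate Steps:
(-4*(-16))*w(W, -5) = -4*(-16)*(-2) = 64*(-2) = -128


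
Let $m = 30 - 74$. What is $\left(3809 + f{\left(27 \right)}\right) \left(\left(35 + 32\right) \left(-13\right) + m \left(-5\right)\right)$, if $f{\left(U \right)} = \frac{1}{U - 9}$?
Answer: $- \frac{14878171}{6} \approx -2.4797 \cdot 10^{6}$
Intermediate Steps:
$m = -44$ ($m = 30 - 74 = -44$)
$f{\left(U \right)} = \frac{1}{-9 + U}$
$\left(3809 + f{\left(27 \right)}\right) \left(\left(35 + 32\right) \left(-13\right) + m \left(-5\right)\right) = \left(3809 + \frac{1}{-9 + 27}\right) \left(\left(35 + 32\right) \left(-13\right) - -220\right) = \left(3809 + \frac{1}{18}\right) \left(67 \left(-13\right) + 220\right) = \left(3809 + \frac{1}{18}\right) \left(-871 + 220\right) = \frac{68563}{18} \left(-651\right) = - \frac{14878171}{6}$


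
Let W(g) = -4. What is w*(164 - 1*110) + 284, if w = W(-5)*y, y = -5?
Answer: 1364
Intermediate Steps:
w = 20 (w = -4*(-5) = 20)
w*(164 - 1*110) + 284 = 20*(164 - 1*110) + 284 = 20*(164 - 110) + 284 = 20*54 + 284 = 1080 + 284 = 1364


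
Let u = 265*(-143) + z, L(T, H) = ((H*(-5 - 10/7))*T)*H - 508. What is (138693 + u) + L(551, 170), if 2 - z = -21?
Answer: -715873309/7 ≈ -1.0227e+8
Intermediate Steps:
z = 23 (z = 2 - 1*(-21) = 2 + 21 = 23)
L(T, H) = -508 - 45*T*H**2/7 (L(T, H) = ((H*(-5 - 10*1/7))*T)*H - 508 = ((H*(-5 - 10/7))*T)*H - 508 = ((H*(-45/7))*T)*H - 508 = ((-45*H/7)*T)*H - 508 = (-45*H*T/7)*H - 508 = -45*T*H**2/7 - 508 = -508 - 45*T*H**2/7)
u = -37872 (u = 265*(-143) + 23 = -37895 + 23 = -37872)
(138693 + u) + L(551, 170) = (138693 - 37872) + (-508 - 45/7*551*170**2) = 100821 + (-508 - 45/7*551*28900) = 100821 + (-508 - 716575500/7) = 100821 - 716579056/7 = -715873309/7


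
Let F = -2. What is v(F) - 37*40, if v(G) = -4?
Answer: -1484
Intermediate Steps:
v(F) - 37*40 = -4 - 37*40 = -4 - 1480 = -1484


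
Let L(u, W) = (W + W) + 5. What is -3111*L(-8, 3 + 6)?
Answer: -71553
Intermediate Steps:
L(u, W) = 5 + 2*W (L(u, W) = 2*W + 5 = 5 + 2*W)
-3111*L(-8, 3 + 6) = -3111*(5 + 2*(3 + 6)) = -3111*(5 + 2*9) = -3111*(5 + 18) = -3111*23 = -71553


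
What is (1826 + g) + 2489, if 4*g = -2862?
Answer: 7199/2 ≈ 3599.5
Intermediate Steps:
g = -1431/2 (g = (¼)*(-2862) = -1431/2 ≈ -715.50)
(1826 + g) + 2489 = (1826 - 1431/2) + 2489 = 2221/2 + 2489 = 7199/2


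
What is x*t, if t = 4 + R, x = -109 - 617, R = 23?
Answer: -19602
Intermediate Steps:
x = -726
t = 27 (t = 4 + 23 = 27)
x*t = -726*27 = -19602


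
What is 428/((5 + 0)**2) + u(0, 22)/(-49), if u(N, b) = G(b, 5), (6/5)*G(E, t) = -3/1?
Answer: 42069/2450 ≈ 17.171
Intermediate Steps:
G(E, t) = -5/2 (G(E, t) = 5*(-3/1)/6 = 5*(-3*1)/6 = (5/6)*(-3) = -5/2)
u(N, b) = -5/2
428/((5 + 0)**2) + u(0, 22)/(-49) = 428/((5 + 0)**2) - 5/2/(-49) = 428/(5**2) - 5/2*(-1/49) = 428/25 + 5/98 = 42069/2450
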